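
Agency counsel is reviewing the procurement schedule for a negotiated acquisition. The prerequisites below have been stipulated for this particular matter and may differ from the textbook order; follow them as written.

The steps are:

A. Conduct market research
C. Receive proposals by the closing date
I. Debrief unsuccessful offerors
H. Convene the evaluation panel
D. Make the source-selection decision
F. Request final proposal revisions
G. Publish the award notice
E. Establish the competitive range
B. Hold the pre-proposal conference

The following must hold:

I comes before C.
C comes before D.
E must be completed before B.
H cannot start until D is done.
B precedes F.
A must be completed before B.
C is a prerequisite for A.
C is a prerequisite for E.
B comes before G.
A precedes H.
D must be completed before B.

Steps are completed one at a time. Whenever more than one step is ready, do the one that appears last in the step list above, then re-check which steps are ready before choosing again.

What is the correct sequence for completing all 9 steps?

Only I has no prerequisites, so it is first.
Next only C has its prerequisites met → C.
Now E, D and A have their prerequisites met. E is listed later, so E next.
D and A are both available; D is listed later → D.
A needed C, now all done → A.
Ready: B and H. B is listed later → B.
G and F now also ready, so the ready set is {G, F, H}; G is listed later → G.
Ready: F and H. F is listed later → F.
H needed D and A, now all done → H.

I, C, E, D, A, B, G, F, H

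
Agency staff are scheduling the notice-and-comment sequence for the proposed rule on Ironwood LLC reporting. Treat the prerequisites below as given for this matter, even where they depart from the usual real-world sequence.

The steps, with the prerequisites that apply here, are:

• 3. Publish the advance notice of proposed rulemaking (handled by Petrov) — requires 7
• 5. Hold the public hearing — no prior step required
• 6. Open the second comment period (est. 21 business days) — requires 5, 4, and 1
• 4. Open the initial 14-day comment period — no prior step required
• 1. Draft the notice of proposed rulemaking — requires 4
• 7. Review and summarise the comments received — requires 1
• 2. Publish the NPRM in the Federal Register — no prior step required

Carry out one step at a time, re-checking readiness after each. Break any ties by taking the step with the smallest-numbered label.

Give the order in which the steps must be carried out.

2 4 1 5 6 7 3

Nothing is required for 2, 4 and 5. 2 has the earlier label → 2 first.
4 and 5 are both available; 4 has the earlier label → 4.
Ready: 1 and 5. 1 has the earlier label → 1.
7 now also ready, so the ready set is {5, 7}; 5 has the earlier label → 5.
6 now also ready, so the ready set is {6, 7}; 6 has the earlier label → 6.
7 needed 1, now all done → 7.
3 is the only step now ready → 3.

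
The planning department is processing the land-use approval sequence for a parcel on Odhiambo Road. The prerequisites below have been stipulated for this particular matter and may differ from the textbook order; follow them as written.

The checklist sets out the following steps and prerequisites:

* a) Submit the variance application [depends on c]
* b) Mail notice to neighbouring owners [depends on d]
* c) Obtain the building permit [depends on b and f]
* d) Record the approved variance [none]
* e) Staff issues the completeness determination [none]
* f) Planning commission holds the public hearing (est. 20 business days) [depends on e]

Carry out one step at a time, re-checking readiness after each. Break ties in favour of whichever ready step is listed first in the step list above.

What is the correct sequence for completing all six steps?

d, b, e, f, c, a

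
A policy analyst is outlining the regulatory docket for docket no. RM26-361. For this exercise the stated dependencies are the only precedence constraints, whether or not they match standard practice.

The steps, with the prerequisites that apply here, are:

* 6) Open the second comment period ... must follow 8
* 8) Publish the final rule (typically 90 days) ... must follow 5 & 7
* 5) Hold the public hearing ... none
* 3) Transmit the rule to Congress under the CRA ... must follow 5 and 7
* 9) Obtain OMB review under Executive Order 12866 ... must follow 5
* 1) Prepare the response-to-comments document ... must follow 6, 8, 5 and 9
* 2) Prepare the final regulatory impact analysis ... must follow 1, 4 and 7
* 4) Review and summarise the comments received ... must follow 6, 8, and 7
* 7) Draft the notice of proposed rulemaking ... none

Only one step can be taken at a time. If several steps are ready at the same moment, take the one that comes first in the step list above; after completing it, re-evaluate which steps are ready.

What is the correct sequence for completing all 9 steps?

Nothing is required for 5 and 7. 5 is listed earlier → 5 first.
9 and 7 are both available; 9 is listed earlier → 9.
7 is the only step now ready → 7.
Ready: 8 and 3. 8 is listed earlier → 8.
Ready: 6 and 3. 6 is listed earlier → 6.
3, 1 and 4 are all available; 3 is listed earlier → 3.
Ready: 1 and 4. 1 is listed earlier → 1.
4 needed 6, 8 and 7, now all done → 4.
2 needed 1, 4 and 7, now all done → 2.

5, 9, 7, 8, 6, 3, 1, 4, 2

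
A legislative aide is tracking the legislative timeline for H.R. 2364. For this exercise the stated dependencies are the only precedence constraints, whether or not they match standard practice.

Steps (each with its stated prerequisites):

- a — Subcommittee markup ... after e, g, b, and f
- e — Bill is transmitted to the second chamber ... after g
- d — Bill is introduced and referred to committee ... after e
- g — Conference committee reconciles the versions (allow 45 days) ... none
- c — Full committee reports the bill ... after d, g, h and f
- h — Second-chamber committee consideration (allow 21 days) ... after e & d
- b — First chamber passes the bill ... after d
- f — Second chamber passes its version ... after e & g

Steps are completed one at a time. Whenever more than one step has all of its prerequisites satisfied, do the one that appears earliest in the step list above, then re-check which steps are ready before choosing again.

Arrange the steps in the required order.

g is the only step with nothing outstanding, so it goes first.
Next only e has its prerequisites met → e.
d and f are both available; d is listed earlier → d.
Now h, b and f have their prerequisites met. h is listed earlier, so h next.
b and f are both available; b is listed earlier → b.
That leaves f as the only ready step → f.
a and c are both available; a is listed earlier → a.
c needed d, g, h and f, now all done → c.

g, e, d, h, b, f, a, c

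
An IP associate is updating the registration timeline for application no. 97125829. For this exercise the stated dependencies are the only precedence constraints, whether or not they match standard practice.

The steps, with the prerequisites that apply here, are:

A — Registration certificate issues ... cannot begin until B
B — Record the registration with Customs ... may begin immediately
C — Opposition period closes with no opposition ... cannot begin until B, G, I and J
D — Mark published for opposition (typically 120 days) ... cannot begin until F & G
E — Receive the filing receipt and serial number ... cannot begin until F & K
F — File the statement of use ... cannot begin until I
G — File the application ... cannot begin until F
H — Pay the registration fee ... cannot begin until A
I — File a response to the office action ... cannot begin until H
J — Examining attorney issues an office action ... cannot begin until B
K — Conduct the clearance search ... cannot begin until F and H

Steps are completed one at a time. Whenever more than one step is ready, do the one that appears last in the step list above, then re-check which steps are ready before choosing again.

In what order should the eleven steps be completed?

B has no prerequisites → B first.
Ready: J and A. J is listed later → J.
A is the only step now ready → A.
That leaves H as the only ready step → H.
I needed H, now all done → I.
That leaves F as the only ready step → F.
Ready: K and G. K is listed later → K.
Now G and E have their prerequisites met. G is listed later, so G next.
Ready: E, D and C. E is listed later → E.
Ready: D and C. D is listed later → D.
C is the only step now ready → C.

B, J, A, H, I, F, K, G, E, D, C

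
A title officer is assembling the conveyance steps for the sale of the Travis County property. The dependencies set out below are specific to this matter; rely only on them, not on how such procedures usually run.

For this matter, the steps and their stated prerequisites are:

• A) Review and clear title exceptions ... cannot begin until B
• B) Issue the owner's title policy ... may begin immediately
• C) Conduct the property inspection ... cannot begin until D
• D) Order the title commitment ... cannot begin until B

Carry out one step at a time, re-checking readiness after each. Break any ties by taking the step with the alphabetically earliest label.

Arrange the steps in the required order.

B is the only step with nothing outstanding, so it goes first.
A and D are both available; A has the earlier label → A.
D needed B, now all done → D.
C is the only step now ready → C.

B, A, D, C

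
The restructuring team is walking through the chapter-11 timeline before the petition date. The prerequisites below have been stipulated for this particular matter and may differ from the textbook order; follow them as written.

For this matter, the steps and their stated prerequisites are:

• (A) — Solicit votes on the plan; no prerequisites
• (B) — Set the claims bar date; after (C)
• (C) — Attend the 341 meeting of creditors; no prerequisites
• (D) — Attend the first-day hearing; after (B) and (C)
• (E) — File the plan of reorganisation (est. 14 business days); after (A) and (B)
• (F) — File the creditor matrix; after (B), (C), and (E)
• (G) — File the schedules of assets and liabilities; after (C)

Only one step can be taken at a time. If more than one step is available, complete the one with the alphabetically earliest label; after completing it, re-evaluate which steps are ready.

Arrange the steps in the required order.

(A) (C) (B) (D) (E) (F) (G)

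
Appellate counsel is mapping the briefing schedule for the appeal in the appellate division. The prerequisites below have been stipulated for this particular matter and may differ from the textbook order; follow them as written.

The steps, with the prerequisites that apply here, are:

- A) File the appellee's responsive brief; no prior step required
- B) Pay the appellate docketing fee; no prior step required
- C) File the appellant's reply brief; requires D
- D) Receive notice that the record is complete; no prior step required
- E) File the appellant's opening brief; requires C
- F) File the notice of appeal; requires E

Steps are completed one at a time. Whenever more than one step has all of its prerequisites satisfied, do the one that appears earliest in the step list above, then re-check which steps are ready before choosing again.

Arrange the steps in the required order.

A B D C E F

Nothing is required for A, B and D. A is listed earlier → A first.
Ready: B and D. B is listed earlier → B.
That leaves D as the only ready step → D.
C is the only step now ready → C.
Next only E has its prerequisites met → E.
Next only F has its prerequisites met → F.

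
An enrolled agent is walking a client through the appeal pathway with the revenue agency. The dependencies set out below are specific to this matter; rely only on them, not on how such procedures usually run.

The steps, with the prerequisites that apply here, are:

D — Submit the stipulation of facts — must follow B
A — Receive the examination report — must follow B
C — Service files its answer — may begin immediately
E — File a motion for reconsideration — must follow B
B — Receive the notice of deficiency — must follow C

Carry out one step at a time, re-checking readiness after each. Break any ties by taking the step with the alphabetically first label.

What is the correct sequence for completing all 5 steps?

C → B → A → D → E

Only C has no prerequisites, so it is first.
B needed C, now all done → B.
Now A, D and E have their prerequisites met. A has the earlier label, so A next.
D and E are both available; D has the earlier label → D.
That leaves E as the only ready step → E.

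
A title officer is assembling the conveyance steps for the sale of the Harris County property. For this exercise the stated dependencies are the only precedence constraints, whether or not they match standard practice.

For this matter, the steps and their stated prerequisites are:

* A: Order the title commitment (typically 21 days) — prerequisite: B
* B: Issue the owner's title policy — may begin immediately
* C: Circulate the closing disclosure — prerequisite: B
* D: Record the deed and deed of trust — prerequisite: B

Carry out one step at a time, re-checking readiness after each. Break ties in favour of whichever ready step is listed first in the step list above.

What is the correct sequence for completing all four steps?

B is the only step with nothing outstanding, so it goes first.
Now A, C and D have their prerequisites met. A is listed earlier, so A next.
Now C and D have their prerequisites met. C is listed earlier, so C next.
Next only D has its prerequisites met → D.

B → A → C → D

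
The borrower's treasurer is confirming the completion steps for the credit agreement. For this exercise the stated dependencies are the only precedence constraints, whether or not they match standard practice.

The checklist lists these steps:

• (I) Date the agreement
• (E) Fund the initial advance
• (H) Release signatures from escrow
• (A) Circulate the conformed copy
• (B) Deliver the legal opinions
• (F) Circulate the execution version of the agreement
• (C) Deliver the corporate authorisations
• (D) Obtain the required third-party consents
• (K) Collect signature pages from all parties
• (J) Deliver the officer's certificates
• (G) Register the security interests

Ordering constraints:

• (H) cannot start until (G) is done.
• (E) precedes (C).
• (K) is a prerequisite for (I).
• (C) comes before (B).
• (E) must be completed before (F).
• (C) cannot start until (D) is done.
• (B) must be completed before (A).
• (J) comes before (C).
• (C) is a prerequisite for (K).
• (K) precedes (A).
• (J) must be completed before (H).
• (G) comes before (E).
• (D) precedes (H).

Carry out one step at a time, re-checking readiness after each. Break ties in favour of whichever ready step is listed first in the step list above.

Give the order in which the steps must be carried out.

(D), (J) and (G) have no prerequisites; (D) is listed earlier, so (D) is first.
(J) and (G) are both available; (J) is listed earlier → (J).
That leaves (G) as the only ready step → (G).
Now (E) and (H) have their prerequisites met. (E) is listed earlier, so (E) next.
(F) and (C) now also ready, so the ready set is {(H), (F), (C)}; (H) is listed earlier → (H).
(F) and (C) are both available; (F) is listed earlier → (F).
(C) needed (E), (D) and (J), now all done → (C).
Now (B) and (K) have their prerequisites met. (B) is listed earlier, so (B) next.
(K) needed (C), now all done → (K).
Ready: (I) and (A). (I) is listed earlier → (I).
That leaves (A) as the only ready step → (A).

(D) (J) (G) (E) (H) (F) (C) (B) (K) (I) (A)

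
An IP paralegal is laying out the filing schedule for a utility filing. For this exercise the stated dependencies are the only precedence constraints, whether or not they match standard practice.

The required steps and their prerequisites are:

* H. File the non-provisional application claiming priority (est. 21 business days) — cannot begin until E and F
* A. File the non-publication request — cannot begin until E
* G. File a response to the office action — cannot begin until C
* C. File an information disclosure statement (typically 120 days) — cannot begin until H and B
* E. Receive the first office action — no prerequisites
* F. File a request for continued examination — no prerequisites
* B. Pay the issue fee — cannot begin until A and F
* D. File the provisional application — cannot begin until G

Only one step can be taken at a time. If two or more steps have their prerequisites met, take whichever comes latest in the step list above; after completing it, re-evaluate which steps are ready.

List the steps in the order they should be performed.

F → E → A → B → H → C → G → D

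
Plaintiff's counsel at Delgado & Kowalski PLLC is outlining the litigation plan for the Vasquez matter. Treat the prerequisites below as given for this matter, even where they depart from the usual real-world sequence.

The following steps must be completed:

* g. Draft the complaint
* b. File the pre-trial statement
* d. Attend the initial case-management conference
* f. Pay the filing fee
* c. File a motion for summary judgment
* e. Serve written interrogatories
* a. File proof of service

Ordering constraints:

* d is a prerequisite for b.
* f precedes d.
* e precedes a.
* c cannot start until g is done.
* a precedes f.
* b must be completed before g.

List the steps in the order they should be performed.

e a f d b g c

Only e has no prerequisites, so it is first.
a needed e, now all done → a.
f needed a, now all done → f.
d needed f, now all done → d.
b is the only step now ready → b.
Next only g has its prerequisites met → g.
c is the only step now ready → c.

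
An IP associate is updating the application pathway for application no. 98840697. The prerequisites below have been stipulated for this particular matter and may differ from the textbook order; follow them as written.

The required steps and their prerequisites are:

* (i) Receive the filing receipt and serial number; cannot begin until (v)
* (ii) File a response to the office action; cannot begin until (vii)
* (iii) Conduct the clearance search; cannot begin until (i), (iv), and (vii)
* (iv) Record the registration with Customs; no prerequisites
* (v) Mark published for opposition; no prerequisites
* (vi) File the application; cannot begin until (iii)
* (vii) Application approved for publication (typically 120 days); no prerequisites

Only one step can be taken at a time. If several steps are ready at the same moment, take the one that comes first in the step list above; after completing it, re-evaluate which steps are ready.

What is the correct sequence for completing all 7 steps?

Nothing is required for (iv), (v) and (vii). (iv) is listed earlier → (iv) first.
(v) and (vii) are both available; (v) is listed earlier → (v).
Ready: (i) and (vii). (i) is listed earlier → (i).
That leaves (vii) as the only ready step → (vii).
Ready: (ii) and (iii). (ii) is listed earlier → (ii).
(iii) is the only step now ready → (iii).
Next only (vi) has its prerequisites met → (vi).

(iv), (v), (i), (vii), (ii), (iii), (vi)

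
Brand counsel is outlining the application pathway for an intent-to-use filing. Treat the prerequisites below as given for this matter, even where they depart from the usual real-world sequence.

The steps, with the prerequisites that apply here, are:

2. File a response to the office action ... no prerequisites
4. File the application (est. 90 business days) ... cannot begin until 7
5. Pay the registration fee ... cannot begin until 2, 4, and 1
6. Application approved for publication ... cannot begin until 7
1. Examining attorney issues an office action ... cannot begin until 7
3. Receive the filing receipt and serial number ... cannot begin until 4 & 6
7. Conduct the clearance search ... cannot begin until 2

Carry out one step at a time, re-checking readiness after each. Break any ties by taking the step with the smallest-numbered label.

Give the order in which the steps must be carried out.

2 7 1 4 5 6 3

2 is the only step with nothing outstanding, so it goes first.
7 is the only step now ready → 7.
Ready: 1, 4 and 6. 1 has the earlier label → 1.
Now 4 and 6 have their prerequisites met. 4 has the earlier label, so 4 next.
5 and 6 are both available; 5 has the earlier label → 5.
That leaves 6 as the only ready step → 6.
3 needed 4 and 6, now all done → 3.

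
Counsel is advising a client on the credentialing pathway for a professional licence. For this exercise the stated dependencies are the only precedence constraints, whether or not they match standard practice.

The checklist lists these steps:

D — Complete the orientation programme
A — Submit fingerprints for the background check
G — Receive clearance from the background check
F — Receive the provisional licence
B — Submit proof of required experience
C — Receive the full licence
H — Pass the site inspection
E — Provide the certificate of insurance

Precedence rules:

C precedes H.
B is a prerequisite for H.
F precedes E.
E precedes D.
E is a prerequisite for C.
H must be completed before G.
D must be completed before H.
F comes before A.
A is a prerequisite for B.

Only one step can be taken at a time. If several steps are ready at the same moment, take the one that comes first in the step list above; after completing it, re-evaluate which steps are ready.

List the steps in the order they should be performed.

F → A → B → E → D → C → H → G

F is the only step with nothing outstanding, so it goes first.
A and E are both available; A is listed earlier → A.
B now also ready, so the ready set is {B, E}; B is listed earlier → B.
That leaves E as the only ready step → E.
Ready: D and C. D is listed earlier → D.
Next only C has its prerequisites met → C.
Next only H has its prerequisites met → H.
G is the only step now ready → G.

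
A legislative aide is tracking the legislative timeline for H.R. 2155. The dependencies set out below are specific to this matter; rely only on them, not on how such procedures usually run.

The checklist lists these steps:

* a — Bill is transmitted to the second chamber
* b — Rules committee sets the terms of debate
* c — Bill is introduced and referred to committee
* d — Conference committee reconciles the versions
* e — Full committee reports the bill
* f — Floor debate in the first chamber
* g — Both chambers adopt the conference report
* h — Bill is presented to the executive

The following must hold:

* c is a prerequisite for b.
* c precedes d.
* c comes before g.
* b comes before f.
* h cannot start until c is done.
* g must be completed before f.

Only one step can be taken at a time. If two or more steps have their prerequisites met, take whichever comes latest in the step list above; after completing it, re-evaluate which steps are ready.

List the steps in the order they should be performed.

e, c, h, g, d, b, f, a

e, c and a have no prerequisites; e is listed later, so e is first.
Now c and a have their prerequisites met. c is listed later, so c next.
h, g, d and b now also ready, so the ready set is {h, g, d, b, a}; h is listed later → h.
Now g, d, b and a have their prerequisites met. g is listed later, so g next.
d, b and a are all available; d is listed later → d.
b and a are both available; b is listed later → b.
f now also ready, so the ready set is {f, a}; f is listed later → f.
a is the only step now ready → a.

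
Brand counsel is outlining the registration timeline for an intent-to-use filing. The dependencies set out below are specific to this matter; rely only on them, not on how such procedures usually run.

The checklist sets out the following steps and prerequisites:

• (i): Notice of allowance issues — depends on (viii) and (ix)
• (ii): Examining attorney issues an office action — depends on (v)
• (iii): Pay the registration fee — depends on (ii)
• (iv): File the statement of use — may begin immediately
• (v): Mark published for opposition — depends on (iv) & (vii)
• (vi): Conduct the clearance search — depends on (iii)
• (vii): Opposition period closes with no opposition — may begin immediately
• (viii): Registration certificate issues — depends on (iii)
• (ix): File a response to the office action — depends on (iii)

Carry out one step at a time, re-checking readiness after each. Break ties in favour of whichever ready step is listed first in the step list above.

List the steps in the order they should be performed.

(iv) → (vii) → (v) → (ii) → (iii) → (vi) → (viii) → (ix) → (i)

(iv) and (vii) have no prerequisites; (iv) is listed earlier, so (iv) is first.
That leaves (vii) as the only ready step → (vii).
That leaves (v) as the only ready step → (v).
(ii) needed (v), now all done → (ii).
That leaves (iii) as the only ready step → (iii).
Now (vi), (viii) and (ix) have their prerequisites met. (vi) is listed earlier, so (vi) next.
(viii) and (ix) are both available; (viii) is listed earlier → (viii).
(ix) needed (iii), now all done → (ix).
Next only (i) has its prerequisites met → (i).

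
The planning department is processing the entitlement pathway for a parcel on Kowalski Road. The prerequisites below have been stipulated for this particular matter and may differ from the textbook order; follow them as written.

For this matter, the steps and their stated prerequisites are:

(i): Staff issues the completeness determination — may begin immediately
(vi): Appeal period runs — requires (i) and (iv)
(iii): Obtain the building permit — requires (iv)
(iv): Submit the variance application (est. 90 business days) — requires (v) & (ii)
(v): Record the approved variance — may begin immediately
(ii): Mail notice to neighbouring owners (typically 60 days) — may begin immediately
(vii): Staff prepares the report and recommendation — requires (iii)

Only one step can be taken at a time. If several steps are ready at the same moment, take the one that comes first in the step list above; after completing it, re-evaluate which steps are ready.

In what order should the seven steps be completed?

(i), (v) and (ii) have no prerequisites; (i) is listed earlier, so (i) is first.
Now (v) and (ii) have their prerequisites met. (v) is listed earlier, so (v) next.
Next only (ii) has its prerequisites met → (ii).
(iv) is the only step now ready → (iv).
Now (vi) and (iii) have their prerequisites met. (vi) is listed earlier, so (vi) next.
(iii) needed (iv), now all done → (iii).
(vii) is the only step now ready → (vii).

(i) → (v) → (ii) → (iv) → (vi) → (iii) → (vii)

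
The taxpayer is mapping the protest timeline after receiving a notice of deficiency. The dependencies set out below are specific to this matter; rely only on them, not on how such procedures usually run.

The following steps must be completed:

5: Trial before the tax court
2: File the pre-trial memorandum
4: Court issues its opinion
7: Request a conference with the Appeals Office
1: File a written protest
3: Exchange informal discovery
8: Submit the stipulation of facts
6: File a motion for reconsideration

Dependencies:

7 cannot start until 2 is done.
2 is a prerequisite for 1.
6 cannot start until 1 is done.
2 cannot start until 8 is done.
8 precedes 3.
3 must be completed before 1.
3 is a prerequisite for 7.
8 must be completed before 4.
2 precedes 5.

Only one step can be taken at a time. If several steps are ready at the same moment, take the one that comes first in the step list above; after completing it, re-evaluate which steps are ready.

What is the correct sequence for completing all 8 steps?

8 → 2 → 5 → 4 → 3 → 7 → 1 → 6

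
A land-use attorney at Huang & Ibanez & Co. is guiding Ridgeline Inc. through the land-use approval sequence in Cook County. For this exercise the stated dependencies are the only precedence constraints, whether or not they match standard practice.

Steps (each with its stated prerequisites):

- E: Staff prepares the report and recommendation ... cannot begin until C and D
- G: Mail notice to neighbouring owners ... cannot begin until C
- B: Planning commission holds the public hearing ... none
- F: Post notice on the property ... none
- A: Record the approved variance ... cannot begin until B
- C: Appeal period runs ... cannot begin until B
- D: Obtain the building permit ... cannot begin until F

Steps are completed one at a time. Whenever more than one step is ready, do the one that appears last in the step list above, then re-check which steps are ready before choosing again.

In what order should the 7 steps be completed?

F and B have no prerequisites; F is listed later, so F is first.
D now also ready, so the ready set is {D, B}; D is listed later → D.
B is the only step now ready → B.
Ready: C and A. C is listed later → C.
G and E now also ready, so the ready set is {A, G, E}; A is listed later → A.
Now G and E have their prerequisites met. G is listed later, so G next.
E needed D and C, now all done → E.

F, D, B, C, A, G, E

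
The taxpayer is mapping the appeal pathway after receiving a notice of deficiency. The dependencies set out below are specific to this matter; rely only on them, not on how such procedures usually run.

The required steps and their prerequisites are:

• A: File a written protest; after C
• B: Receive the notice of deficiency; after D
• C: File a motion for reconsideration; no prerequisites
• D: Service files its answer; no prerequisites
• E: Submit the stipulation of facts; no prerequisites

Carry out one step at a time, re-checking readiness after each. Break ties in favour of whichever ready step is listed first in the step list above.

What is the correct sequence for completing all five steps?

C A D B E

C, D and E have no prerequisites; C is listed earlier, so C is first.
A now also ready, so the ready set is {A, D, E}; A is listed earlier → A.
D and E are both available; D is listed earlier → D.
B now also ready, so the ready set is {B, E}; B is listed earlier → B.
Next only E has its prerequisites met → E.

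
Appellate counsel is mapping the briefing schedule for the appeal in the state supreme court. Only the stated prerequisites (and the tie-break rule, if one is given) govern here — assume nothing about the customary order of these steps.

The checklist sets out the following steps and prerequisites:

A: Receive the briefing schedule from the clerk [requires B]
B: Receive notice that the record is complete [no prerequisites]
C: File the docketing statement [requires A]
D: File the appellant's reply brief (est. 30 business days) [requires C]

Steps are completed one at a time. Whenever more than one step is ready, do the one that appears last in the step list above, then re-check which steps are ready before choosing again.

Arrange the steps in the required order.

B, A, C, D

B has no prerequisites → B first.
A needed B, now all done → A.
C is the only step now ready → C.
D needed C, now all done → D.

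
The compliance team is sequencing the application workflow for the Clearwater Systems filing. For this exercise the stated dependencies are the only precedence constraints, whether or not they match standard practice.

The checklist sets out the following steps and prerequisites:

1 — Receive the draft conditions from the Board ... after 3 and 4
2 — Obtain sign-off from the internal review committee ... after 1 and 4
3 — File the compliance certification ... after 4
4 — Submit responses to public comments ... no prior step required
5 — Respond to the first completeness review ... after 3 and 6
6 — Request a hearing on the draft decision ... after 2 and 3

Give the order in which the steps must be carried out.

4, 3, 1, 2, 6, 5

4 is the only step with nothing outstanding, so it goes first.
3 needed 4, now all done → 3.
1 is the only step now ready → 1.
2 needed 1 and 4, now all done → 2.
Next only 6 has its prerequisites met → 6.
5 needed 3 and 6, now all done → 5.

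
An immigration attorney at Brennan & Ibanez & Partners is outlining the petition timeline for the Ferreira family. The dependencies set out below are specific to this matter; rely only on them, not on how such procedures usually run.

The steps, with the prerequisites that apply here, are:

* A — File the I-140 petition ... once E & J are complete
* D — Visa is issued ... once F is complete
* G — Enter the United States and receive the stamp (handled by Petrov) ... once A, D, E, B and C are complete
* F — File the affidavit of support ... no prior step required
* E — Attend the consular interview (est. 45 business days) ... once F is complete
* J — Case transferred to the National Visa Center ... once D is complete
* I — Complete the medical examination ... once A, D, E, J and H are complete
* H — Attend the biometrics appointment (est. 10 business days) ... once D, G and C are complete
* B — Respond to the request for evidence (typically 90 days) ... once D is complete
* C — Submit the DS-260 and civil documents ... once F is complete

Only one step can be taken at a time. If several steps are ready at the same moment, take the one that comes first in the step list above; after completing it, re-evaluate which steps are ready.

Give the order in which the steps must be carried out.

F is the only step with nothing outstanding, so it goes first.
D, E and C are all available; D is listed earlier → D.
E, J, B and C are all available; E is listed earlier → E.
Ready: J, B and C. J is listed earlier → J.
A now also ready, so the ready set is {A, B, C}; A is listed earlier → A.
Ready: B and C. B is listed earlier → B.
C is the only step now ready → C.
G needed A, D, E, B and C, now all done → G.
H needed D, G and C, now all done → H.
I needed A, D, E, J and H, now all done → I.

F, D, E, J, A, B, C, G, H, I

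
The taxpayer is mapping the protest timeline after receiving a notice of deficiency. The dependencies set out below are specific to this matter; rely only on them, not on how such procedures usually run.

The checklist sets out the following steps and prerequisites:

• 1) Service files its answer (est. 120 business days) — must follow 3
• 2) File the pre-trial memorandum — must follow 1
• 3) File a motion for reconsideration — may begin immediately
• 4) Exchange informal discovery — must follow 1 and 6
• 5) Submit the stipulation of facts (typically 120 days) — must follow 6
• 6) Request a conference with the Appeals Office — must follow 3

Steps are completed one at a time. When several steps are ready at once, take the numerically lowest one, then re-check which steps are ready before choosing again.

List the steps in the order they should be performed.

3, 1, 2, 6, 4, 5

Only 3 has no prerequisites, so it is first.
Now 1 and 6 have their prerequisites met. 1 has the earlier label, so 1 next.
Ready: 2 and 6. 2 has the earlier label → 2.
6 is the only step now ready → 6.
Now 4 and 5 have their prerequisites met. 4 has the earlier label, so 4 next.
That leaves 5 as the only ready step → 5.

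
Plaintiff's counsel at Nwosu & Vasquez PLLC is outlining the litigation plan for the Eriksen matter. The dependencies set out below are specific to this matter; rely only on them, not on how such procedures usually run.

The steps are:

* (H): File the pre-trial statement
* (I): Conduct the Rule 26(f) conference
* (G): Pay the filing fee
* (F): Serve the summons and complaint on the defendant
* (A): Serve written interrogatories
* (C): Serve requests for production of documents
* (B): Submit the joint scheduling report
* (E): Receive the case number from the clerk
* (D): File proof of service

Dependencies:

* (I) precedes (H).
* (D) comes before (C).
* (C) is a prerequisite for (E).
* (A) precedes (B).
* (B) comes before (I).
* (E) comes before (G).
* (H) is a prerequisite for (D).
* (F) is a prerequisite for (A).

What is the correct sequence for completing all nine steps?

(F) is the only step with nothing outstanding, so it goes first.
Next only (A) has its prerequisites met → (A).
(B) needed (A), now all done → (B).
That leaves (I) as the only ready step → (I).
(H) needed (I), now all done → (H).
(D) is the only step now ready → (D).
That leaves (C) as the only ready step → (C).
Next only (E) has its prerequisites met → (E).
(G) needed (E), now all done → (G).

(F), (A), (B), (I), (H), (D), (C), (E), (G)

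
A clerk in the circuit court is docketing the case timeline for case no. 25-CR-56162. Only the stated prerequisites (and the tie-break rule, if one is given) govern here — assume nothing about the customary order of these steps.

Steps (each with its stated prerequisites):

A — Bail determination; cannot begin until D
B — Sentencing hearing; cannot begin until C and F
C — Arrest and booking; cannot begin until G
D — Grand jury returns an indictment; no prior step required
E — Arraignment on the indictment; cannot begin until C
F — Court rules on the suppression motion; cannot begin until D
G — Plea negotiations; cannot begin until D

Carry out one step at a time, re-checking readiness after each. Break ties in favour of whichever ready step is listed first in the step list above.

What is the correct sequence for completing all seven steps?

D A F G C B E

Only D has no prerequisites, so it is first.
A, F and G are all available; A is listed earlier → A.
Ready: F and G. F is listed earlier → F.
That leaves G as the only ready step → G.
Next only C has its prerequisites met → C.
Ready: B and E. B is listed earlier → B.
E needed C, now all done → E.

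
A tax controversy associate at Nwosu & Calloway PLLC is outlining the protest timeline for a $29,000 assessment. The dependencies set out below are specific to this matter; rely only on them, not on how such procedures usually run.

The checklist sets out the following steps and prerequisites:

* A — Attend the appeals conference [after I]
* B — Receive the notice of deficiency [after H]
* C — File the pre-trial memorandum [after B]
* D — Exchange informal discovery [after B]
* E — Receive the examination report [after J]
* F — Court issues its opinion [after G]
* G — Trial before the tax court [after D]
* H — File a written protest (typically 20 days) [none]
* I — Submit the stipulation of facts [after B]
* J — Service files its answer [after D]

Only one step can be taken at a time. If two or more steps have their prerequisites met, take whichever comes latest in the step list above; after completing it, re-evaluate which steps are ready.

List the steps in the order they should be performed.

H → B → I → D → J → G → F → E → C → A

Only H has no prerequisites, so it is first.
B is the only step now ready → B.
Ready: I, D and C. I is listed later → I.
Now D, C and A have their prerequisites met. D is listed later, so D next.
J and G now also ready, so the ready set is {J, G, C, A}; J is listed later → J.
E now also ready, so the ready set is {G, E, C, A}; G is listed later → G.
F now also ready, so the ready set is {F, E, C, A}; F is listed later → F.
E, C and A are all available; E is listed later → E.
Ready: C and A. C is listed later → C.
Next only A has its prerequisites met → A.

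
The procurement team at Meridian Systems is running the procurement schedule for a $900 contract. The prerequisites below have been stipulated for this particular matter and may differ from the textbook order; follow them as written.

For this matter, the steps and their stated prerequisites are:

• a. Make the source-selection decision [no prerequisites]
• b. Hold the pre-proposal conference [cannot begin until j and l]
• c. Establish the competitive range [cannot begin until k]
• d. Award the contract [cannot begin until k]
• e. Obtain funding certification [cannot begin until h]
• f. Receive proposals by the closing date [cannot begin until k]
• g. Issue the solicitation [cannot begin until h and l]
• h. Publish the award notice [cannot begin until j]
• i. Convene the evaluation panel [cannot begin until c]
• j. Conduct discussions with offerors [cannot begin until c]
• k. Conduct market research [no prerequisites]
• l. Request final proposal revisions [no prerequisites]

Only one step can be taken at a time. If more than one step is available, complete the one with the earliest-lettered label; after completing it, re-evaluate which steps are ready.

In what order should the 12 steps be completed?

a → k → c → d → f → i → j → h → e → l → b → g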